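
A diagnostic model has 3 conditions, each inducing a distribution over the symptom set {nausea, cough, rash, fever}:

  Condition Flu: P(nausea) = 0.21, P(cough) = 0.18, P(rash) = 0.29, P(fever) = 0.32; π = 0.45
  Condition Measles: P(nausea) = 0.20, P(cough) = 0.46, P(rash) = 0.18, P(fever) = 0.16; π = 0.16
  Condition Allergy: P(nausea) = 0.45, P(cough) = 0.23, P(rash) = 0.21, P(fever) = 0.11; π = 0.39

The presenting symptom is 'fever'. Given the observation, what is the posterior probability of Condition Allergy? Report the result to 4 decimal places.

0.2019

P(component k | x) = π_k·f_k(x) / marginal(x), where marginal(x) = Σ_j π_j·f_j(x).
Evaluate each component's likelihood at the observed value:
  p_Flu = P(fever | comp) = 0.32
  p_Measles = P(fever | comp) = 0.16
  p_Allergy = P(fever | comp) = 0.11
Prior × likelihood for each component:
  π_Flu·p_Flu = 0.45 × 0.32 = 0.144
  π_Measles·p_Measles = 0.16 × 0.16 = 0.0256
  π_Allergy·p_Allergy = 0.39 × 0.11 = 0.0429
Evidence: 0.144 + 0.0256 + 0.0429 = 0.2125
So the posterior for Condition Allergy is 0.0429 / 0.2125 ≈ 0.2019.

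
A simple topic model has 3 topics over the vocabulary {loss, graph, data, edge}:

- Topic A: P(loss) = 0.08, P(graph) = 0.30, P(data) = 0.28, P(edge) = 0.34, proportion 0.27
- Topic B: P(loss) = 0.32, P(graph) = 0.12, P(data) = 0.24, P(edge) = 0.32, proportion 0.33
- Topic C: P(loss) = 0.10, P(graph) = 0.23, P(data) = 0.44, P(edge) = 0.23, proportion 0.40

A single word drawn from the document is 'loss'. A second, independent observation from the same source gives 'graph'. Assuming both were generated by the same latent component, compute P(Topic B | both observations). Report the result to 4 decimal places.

By Bayes' theorem, P(k | x) = w_k f_k(x) / Σ_j w_j f_j(x).
Since both observations come from the same component, the likelihood for component k is f_k(x₁)·f_k(x₂).
  p_A = [P(loss | comp) = 0.08] × [0.3] = 0.024
  p_B = [P(loss | comp) = 0.32] × [0.12] = 0.0384
  p_C = [P(loss | comp) = 0.10] × [0.23] = 0.023
Prior × likelihood for each component:
  w_A·p_A = 0.27 × 0.024 = 0.00648
  w_B·p_B = 0.33 × 0.0384 = 0.012672
  w_C·p_C = 0.40 × 0.023 = 0.0092
Denominator: 0.00648 + 0.012672 + 0.0092 = 0.028352
Responsibility of Topic B: 0.012672 / 0.028352 ≈ 0.4470

0.4470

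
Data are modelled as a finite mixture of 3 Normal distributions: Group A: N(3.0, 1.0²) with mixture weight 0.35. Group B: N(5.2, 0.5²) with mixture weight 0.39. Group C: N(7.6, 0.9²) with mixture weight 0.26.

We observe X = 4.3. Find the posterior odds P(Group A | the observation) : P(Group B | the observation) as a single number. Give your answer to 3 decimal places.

Posterior odds = (P(Z=i) f_i(x)) / (P(Z=j) f_j(x)); the normalising sum cancels.
Normal densities:
  L_A = (1/(1.0·√(2π)))·exp(−(4.3−3.0)²/(2·1.0²)) = 0.398942·exp(-0.84500) = 0.171369
  L_B = (1/(0.5·√(2π)))·exp(−(4.3−5.2)²/(2·0.5²)) = 0.797885·exp(-1.62000) = 0.1579
  L_C = (1/(0.9·√(2π)))·exp(−(4.3−7.6)²/(2·0.9²)) = 0.443269·exp(-6.72222) = 0.000533634
Posterior odds = (P(Z=A)·L_A) / (P(Z=B)·L_B) = (0.35·0.171369) / (0.39·0.1579) = 0.059979 / 0.0615811 ≈ 0.974

0.974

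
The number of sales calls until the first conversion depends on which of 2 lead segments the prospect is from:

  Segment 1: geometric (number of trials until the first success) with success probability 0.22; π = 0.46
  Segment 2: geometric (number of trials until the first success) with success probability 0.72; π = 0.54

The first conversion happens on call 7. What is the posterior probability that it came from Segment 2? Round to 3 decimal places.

0.008

Apply Bayes' rule: the posterior for each component is proportional to its prior times its likelihood at x.
Component likelihoods at x = 7:
  p_1 = 0.22·(1−0.22)^6 = 0.22·0.2252 = 0.0495439
  p_2 = 0.72·(1−0.72)^6 = 0.72·0.00048189 = 0.000346961
Unnormalised posteriors:
  w_1·p_1 = 0.46 × 0.0495439 = 0.0227902
  w_2·p_2 = 0.54 × 0.000346961 = 0.000187359
Evidence: 0.0227902 + 0.000187359 = 0.0229776
P(Segment 2 | data) = 0.000187359 / 0.0229776 ≈ 0.008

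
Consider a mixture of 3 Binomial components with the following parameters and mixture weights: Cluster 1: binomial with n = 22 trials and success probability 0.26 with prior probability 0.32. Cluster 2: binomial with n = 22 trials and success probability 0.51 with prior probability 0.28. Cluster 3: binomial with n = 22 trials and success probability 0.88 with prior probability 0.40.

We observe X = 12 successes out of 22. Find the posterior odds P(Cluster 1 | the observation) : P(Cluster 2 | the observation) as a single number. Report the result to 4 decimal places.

Only the two components matter; the odds are (P(Z=i) f_i(x)) / (P(Z=j) f_j(x)).
Component likelihoods at x = 12 successes out of 22:
  p_1 = 0.00303853
  p_2 = 0.159761
  p_3 = 8.63517e-05
Odds = (0.32/0.28) × (0.00303853/0.159761) = 1.14286 × 0.0190193 ≈ 0.0217

0.0217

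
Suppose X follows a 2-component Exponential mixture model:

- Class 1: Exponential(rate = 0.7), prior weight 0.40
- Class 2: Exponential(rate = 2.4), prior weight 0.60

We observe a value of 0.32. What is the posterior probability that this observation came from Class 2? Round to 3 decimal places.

P(component k | x) = w_k·f_k(x) / marginal(x), where marginal(x) = Σ_j w_j·f_j(x).
Evaluate each component's likelihood at the observed value:
  L_1 = 0.7·e^(−0.7·0.32) = 0.7·e^(−0.2240) = 0.559521
  L_2 = 2.4·e^(−2.4·0.32) = 2.4·e^(−0.7680) = 1.11346
Weight by the priors:
  w_1·L_1 = 0.40 × 0.559521 = 0.223808
  w_2·L_2 = 0.60 × 1.11346 = 0.668074
Evidence: 0.223808 + 0.668074 = 0.891882
P(Class 2 | the observation) = 0.668074 / 0.891882 ≈ 0.749

0.749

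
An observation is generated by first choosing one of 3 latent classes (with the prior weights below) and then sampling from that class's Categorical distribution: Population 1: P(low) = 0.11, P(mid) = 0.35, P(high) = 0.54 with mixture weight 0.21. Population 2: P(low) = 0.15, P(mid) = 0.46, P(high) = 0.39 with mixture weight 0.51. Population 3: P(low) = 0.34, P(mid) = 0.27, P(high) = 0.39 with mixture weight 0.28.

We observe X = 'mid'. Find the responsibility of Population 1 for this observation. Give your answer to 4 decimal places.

0.1916

The responsibility of component k is π_k f_k(x) divided by Σ_j π_j f_j(x).
Categorical probabilities:
  f_1 = P(mid | comp) = 0.35
  f_2 = P(mid | comp) = 0.46
  f_3 = P(mid | comp) = 0.27
Unnormalised posteriors:
  π_1·f_1 = 0.21 × 0.35 = 0.0735
  π_2·f_2 = 0.51 × 0.46 = 0.2346
  π_3·f_3 = 0.28 × 0.27 = 0.0756
Denominator: 0.0735 + 0.2346 + 0.0756 = 0.3837
So the posterior for Population 1 is 0.0735 / 0.3837 ≈ 0.1916.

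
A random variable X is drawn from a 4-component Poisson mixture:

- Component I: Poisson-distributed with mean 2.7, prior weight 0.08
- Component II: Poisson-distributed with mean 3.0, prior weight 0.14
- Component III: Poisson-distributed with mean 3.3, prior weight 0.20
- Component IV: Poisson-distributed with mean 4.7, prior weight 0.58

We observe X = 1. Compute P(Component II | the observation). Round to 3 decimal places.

P(component k | x) = P(Z=k)·f_k(x) / marginal(x), where marginal(x) = Σ_j P(Z=j)·f_j(x).
Component likelihoods at x = 1:
  L_I = 0.181455
  L_II = 0.149361
  L_III = 0.121714
  L_IV = 0.0427478
Multiply by the mixture weights:
  P(Z=I)·L_I = 0.08 × 0.181455 = 0.0145164
  P(Z=II)·L_II = 0.14 × 0.149361 = 0.0209106
  P(Z=III)·L_III = 0.20 × 0.121714 = 0.0243429
  P(Z=IV)·L_IV = 0.58 × 0.0427478 = 0.0247937
Denominator: 0.0145164 + 0.0209106 + 0.0243429 + 0.0247937 = 0.0845636
P(Component II | the observation) = 0.0209106 / 0.0845636 ≈ 0.247

0.247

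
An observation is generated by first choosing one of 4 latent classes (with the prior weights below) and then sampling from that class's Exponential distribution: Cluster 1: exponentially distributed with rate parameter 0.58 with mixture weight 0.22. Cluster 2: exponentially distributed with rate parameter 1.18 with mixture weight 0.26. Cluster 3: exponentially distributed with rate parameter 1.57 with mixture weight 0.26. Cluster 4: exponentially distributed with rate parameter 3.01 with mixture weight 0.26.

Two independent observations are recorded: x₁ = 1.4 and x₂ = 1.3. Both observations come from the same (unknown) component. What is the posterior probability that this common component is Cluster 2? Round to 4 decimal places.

0.3708

The responsibility of component k is π_k f_k(x) divided by Σ_j π_j f_j(x).
Since both observations come from the same component, the likelihood for component k is f_k(x₁)·f_k(x₂).
  f_1 = [0.257502] × [0.272879] = 0.0702669
  f_2 = [0.226166] × [0.254492] = 0.0575575
  f_3 = [0.174309] × [0.203941] = 0.0355488
  f_4 = [0.0445092] × [0.0601412] = 0.00267684
Weight by the priors:
  π_1·f_1 = 0.22 × 0.0702669 = 0.0154587
  π_2·f_2 = 0.26 × 0.0575575 = 0.0149649
  π_3·f_3 = 0.26 × 0.0355488 = 0.00924269
  π_4·f_4 = 0.26 × 0.00267684 = 0.000695977
Sum: 0.0154587 + 0.0149649 + 0.00924269 + 0.000695977 = 0.0403623
So the posterior for Cluster 2 is 0.0149649 / 0.0403623 ≈ 0.3708.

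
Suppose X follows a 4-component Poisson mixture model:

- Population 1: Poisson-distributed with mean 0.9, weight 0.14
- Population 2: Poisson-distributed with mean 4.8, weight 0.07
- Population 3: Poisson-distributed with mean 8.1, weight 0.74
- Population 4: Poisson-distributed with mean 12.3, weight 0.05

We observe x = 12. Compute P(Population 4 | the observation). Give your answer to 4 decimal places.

P(component k | x) = π_k·f_k(x) / marginal(x), where marginal(x) = Σ_j π_j·f_j(x).
Evaluate each component's likelihood at the observed value:
  p_1 = 2.39722e-10
  p_2 = 0.00257007
  p_3 = 0.0505473
  p_4 = 0.113947
Unnormalised posteriors:
  π_1·p_1 = 0.14 × 2.39722e-10 = 3.35611e-11
  π_2·p_2 = 0.07 × 0.00257007 = 0.000179905
  π_3·p_3 = 0.74 × 0.0505473 = 0.037405
  π_4·p_4 = 0.05 × 0.113947 = 0.00569734
Denominator: 3.35611e-11 + 0.000179905 + 0.037405 + 0.00569734 = 0.0432822
Responsibility of Population 4: 0.00569734 / 0.0432822 ≈ 0.1316

0.1316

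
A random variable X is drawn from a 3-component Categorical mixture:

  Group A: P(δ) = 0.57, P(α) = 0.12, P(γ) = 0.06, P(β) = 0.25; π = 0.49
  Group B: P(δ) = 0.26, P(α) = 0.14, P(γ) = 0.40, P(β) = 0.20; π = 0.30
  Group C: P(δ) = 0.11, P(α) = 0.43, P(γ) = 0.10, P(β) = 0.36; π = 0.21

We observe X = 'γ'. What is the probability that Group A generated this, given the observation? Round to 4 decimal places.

0.1725

Apply Bayes' rule: the posterior for each component is proportional to its prior times its likelihood at x.
Evaluate each component's likelihood at the observed value:
  f_A = P(γ | comp) = 0.06
  f_B = P(γ | comp) = 0.40
  f_C = P(γ | comp) = 0.10
Weight by the priors:
  w_A·f_A = 0.49 × 0.06 = 0.0294
  w_B·f_B = 0.30 × 0.4 = 0.12
  w_C·f_C = 0.21 × 0.1 = 0.021
Evidence: 0.0294 + 0.12 + 0.021 = 0.1704
P(Group A | the observation) ≈ 0.1725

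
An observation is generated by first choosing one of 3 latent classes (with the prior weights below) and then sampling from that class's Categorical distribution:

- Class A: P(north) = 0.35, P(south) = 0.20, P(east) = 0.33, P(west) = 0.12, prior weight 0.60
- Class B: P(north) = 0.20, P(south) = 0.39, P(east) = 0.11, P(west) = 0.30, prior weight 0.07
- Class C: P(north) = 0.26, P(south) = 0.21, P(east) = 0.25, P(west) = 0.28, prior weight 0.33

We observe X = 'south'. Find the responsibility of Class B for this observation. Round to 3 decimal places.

The responsibility of component k is w_k f_k(x) divided by Σ_j w_j f_j(x).
Component likelihoods at x = 'south':
  L_A = P(south | comp) = 0.20
  L_B = P(south | comp) = 0.39
  L_C = P(south | comp) = 0.21
Weight by the priors:
  w_A·L_A = 0.60 × 0.2 = 0.12
  w_B·L_B = 0.07 × 0.39 = 0.0273
  w_C·L_C = 0.33 × 0.21 = 0.0693
Evidence: 0.12 + 0.0273 + 0.0693 = 0.2166
P(Class B | 'south') ≈ 0.126

0.126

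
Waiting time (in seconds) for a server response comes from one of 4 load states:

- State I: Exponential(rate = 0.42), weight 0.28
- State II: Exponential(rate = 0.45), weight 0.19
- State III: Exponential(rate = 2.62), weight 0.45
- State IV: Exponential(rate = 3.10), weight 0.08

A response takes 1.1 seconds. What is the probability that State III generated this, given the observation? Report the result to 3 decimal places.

0.330

By Bayes' theorem, P(k | x) = π_k f_k(x) / Σ_j π_j f_j(x).
Evaluate each component's likelihood at the observed value:
  L_I = 0.42·e^(−0.42·1.1) = 0.42·e^(−0.4620) = 0.264609
  L_II = 0.45·e^(−0.45·1.1) = 0.45·e^(−0.4950) = 0.274307
  L_III = 2.62·e^(−2.62·1.1) = 2.62·e^(−2.8820) = 0.146779
  L_IV = 3.10·e^(−3.10·1.1) = 3.10·e^(−3.4100) = 0.102428
Weight by the priors:
  π_I·L_I = 0.28 × 0.264609 = 0.0740906
  π_II·L_II = 0.19 × 0.274307 = 0.0521183
  π_III·L_III = 0.45 × 0.146779 = 0.0660507
  π_IV·L_IV = 0.08 × 0.102428 = 0.00819422
Normaliser: 0.0740906 + 0.0521183 + 0.0660507 + 0.00819422 = 0.200454
Responsibility of State III: 0.0660507 / 0.200454 ≈ 0.330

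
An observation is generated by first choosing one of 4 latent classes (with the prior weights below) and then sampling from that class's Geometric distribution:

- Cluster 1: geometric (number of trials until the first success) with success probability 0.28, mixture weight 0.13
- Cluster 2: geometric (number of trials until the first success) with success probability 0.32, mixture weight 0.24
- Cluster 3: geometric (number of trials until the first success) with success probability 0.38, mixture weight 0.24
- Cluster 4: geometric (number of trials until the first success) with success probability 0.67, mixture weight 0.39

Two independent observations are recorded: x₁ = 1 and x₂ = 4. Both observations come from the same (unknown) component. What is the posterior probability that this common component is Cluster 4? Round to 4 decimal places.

0.2412

Apply Bayes' rule: the posterior for each component is proportional to its prior times its likelihood at x.
Since both observations come from the same component, the likelihood for component k is f_k(x₁)·f_k(x₂).
  p_1 = [0.28] × [0.104509] = 0.0292626
  p_2 = [0.32] × [0.100618] = 0.0321978
  p_3 = [0.38] × [0.0905646] = 0.0344146
  p_4 = [0.67] × [0.0240778] = 0.0161321
Prior × likelihood for each component:
  π_1·p_1 = 0.13 × 0.0292626 = 0.00380414
  π_2·p_2 = 0.24 × 0.0321978 = 0.00772748
  π_3·p_3 = 0.24 × 0.0344146 = 0.0082595
  π_4·p_4 = 0.39 × 0.0161321 = 0.00629153
Denominator: 0.00380414 + 0.00772748 + 0.0082595 + 0.00629153 = 0.0260826
So the posterior for Cluster 4 is 0.00629153 / 0.0260826 ≈ 0.2412.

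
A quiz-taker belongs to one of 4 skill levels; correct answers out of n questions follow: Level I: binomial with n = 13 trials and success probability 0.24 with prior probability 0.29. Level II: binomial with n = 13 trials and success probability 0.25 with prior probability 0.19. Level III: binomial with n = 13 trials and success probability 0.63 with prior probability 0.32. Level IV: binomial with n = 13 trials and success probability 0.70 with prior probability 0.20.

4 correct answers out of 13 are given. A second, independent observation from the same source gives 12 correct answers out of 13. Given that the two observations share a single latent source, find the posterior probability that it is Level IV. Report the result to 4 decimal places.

Posterior ∝ prior × likelihood, so P(k | x) ∝ π_k f_k(x); normalise over all components.
Since both observations come from the same component, the likelihood for component k is f_k(x₁)·f_k(x₂).
  p_I = [0.200666] × [3.60821e-07] = 7.24044e-08
  p_II = [0.209709] × [5.81145e-07] = 1.21872e-07
  p_III = [0.0146381] × [0.0188032] = 0.000275242
  p_IV = [0.00337901] × [0.053981] = 0.000182402
Multiply by the mixture weights:
  π_I·p_I = 0.29 × 7.24044e-08 = 2.09973e-08
  π_II·p_II = 0.19 × 1.21872e-07 = 2.31556e-08
  π_III·p_III = 0.32 × 0.000275242 = 8.80776e-05
  π_IV·p_IV = 0.20 × 0.000182402 = 3.64805e-05
Evidence: 2.09973e-08 + 2.31556e-08 + 8.80776e-05 + 3.64805e-05 = 0.000124602
P(Level IV | x₁,x₂) ≈ 0.2928

0.2928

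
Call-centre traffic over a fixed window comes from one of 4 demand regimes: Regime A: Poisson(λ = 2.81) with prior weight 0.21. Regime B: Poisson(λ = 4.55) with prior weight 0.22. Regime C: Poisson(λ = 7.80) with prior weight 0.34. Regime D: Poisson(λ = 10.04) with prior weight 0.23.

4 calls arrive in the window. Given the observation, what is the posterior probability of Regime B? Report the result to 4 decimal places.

0.4148

Apply Bayes' rule: the posterior for each component is proportional to its prior times its likelihood at x.
Poisson probabilities:
  f_A = e^(−2.81)·2.81^4/4! = 0.156404
  f_B = e^(−4.55)·4.55^4/4! = 0.18871
  f_C = e^(−7.80)·7.80^4/4! = 0.0631932
  f_D = e^(−10.04)·10.04^4/4! = 0.0184675
Prior × likelihood for each component:
  w_A·f_A = 0.21 × 0.156404 = 0.0328447
  w_B·f_B = 0.22 × 0.18871 = 0.0415162
  w_C·f_C = 0.34 × 0.0631932 = 0.0214857
  w_D·f_D = 0.23 × 0.0184675 = 0.00424751
Denominator: 0.0328447 + 0.0415162 + 0.0214857 + 0.00424751 = 0.100094
P(Regime B | 4 calls) = 0.0415162 / 0.100094 ≈ 0.4148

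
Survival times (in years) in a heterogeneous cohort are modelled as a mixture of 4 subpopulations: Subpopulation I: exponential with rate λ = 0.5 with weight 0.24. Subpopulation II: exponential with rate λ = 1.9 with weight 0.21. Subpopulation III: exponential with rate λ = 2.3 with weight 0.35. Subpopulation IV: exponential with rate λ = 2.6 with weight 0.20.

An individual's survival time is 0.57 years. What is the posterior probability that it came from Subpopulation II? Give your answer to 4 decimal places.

0.2410

The responsibility of component k is π_k f_k(x) divided by Σ_j π_j f_j(x).
Component likelihoods at x = 0.57 years:
  f_I = 0.5·e^(−0.5·0.57) = 0.5·e^(−0.2850) = 0.376007
  f_II = 1.9·e^(−1.9·0.57) = 1.9·e^(−1.0830) = 0.643299
  f_III = 2.3·e^(−2.3·0.57) = 2.3·e^(−1.3110) = 0.619966
  f_IV = 2.6·e^(−2.6·0.57) = 2.6·e^(−1.4820) = 0.590675
Prior × likelihood for each component:
  π_I·f_I = 0.24 × 0.376007 = 0.0902417
  π_II·f_II = 0.21 × 0.643299 = 0.135093
  π_III·f_III = 0.35 × 0.619966 = 0.216988
  π_IV·f_IV = 0.20 × 0.590675 = 0.118135
Evidence: 0.0902417 + 0.135093 + 0.216988 + 0.118135 = 0.560458
So the posterior for Subpopulation II is 0.135093 / 0.560458 ≈ 0.2410.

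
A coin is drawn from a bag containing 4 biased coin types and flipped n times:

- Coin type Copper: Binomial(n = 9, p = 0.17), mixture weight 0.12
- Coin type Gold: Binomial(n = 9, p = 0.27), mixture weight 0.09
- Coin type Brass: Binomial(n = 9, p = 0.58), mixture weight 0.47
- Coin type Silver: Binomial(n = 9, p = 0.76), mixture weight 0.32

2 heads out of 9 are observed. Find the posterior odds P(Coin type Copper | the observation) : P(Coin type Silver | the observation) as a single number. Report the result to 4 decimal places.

Since P(k|x) ∝ π_k f_k(x), the posterior odds are π_i f_i(x) / (π_j f_j(x)).
Component likelihoods at x = 2 heads out of 9:
  L_Copper = 0.282323
  L_Gold = 0.289928
  L_Brass = 0.0279192
  L_Silver = 0.000953693
Posterior odds = (π_Copper·L_Copper) / (π_Silver·L_Silver) = (0.12·0.282323) / (0.32·0.000953693) = 0.0338788 / 0.000305182 ≈ 111.0120

111.0120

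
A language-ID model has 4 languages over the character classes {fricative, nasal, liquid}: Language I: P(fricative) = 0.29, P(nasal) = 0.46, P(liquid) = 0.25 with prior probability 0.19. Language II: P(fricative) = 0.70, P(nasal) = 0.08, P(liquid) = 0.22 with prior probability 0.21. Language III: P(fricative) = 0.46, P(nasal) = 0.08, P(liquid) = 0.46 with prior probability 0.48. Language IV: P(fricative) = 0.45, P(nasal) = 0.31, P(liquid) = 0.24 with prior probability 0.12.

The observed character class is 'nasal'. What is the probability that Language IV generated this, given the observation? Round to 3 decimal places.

By Bayes' theorem, P(k | x) = π_k f_k(x) / Σ_j π_j f_j(x).
Evaluate each component's likelihood at the observed value:
  L_I = P(nasal | comp) = 0.46
  L_II = P(nasal | comp) = 0.08
  L_III = P(nasal | comp) = 0.08
  L_IV = P(nasal | comp) = 0.31
Multiply by the mixture weights:
  π_I·L_I = 0.19 × 0.46 = 0.0874
  π_II·L_II = 0.21 × 0.08 = 0.0168
  π_III·L_III = 0.48 × 0.08 = 0.0384
  π_IV·L_IV = 0.12 × 0.31 = 0.0372
Evidence: 0.0874 + 0.0168 + 0.0384 + 0.0372 = 0.1798
P(Language IV | 'nasal') ≈ 0.207

0.207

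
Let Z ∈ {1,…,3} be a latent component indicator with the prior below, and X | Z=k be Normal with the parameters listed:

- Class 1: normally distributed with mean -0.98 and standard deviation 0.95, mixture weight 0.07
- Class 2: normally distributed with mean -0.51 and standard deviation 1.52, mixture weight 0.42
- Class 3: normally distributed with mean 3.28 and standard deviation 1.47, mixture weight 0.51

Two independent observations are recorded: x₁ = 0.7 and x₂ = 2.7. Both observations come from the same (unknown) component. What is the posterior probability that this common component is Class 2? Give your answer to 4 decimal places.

0.2333

By Bayes' theorem, P(k | x) = π_k f_k(x) / Σ_j π_j f_j(x).
Since both observations come from the same component, the likelihood for component k is f_k(x₁)·f_k(x₂).
  p_1 = [(1/(0.95·√(2π)))·exp(−(0.7−-0.98)²/(2·0.95²)) = 0.419939·exp(-1.56366) = 0.0879223] × [0.000231632] = 2.03656e-05
  p_2 = [(1/(1.52·√(2π)))·exp(−(0.7−-0.51)²/(2·1.52²)) = 0.262462·exp(-0.31685) = 0.191188] × [0.0282239] = 0.00539606
  p_3 = [(1/(1.47·√(2π)))·exp(−(0.7−3.28)²/(2·1.47²)) = 0.271389·exp(-1.54019) = 0.0581696] × [0.251066] = 0.0146044
Multiply by the mixture weights:
  π_1·p_1 = 0.07 × 2.03656e-05 = 1.42559e-06
  π_2·p_2 = 0.42 × 0.00539606 = 0.00226635
  π_3·p_3 = 0.51 × 0.0146044 = 0.00744825
Evidence: 1.42559e-06 + 0.00226635 + 0.00744825 = 0.00971602
P(Class 2 | x₁, x₂) ≈ 0.2333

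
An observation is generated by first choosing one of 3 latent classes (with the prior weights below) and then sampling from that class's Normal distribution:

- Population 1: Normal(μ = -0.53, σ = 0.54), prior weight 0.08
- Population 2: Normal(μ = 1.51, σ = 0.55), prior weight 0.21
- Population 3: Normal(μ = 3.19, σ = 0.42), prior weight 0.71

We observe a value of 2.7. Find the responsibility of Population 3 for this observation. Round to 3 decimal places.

0.959

By Bayes' theorem, P(k | x) = w_k f_k(x) / Σ_j w_j f_j(x).
Normal densities:
  f_1 = (1/(0.54·√(2π)))·exp(−(2.7−-0.53)²/(2·0.54²)) = 0.738782·exp(-17.88906) = 1.25718e-08
  f_2 = (1/(0.55·√(2π)))·exp(−(2.7−1.51)²/(2·0.55²)) = 0.725350·exp(-2.34066) = 0.069825
  f_3 = (1/(0.42·√(2π)))·exp(−(2.7−3.19)²/(2·0.42²)) = 0.949863·exp(-0.68056) = 0.480949
Unnormalised posteriors:
  w_1·f_1 = 0.08 × 1.25718e-08 = 1.00574e-09
  w_2·f_2 = 0.21 × 0.069825 = 0.0146633
  w_3·f_3 = 0.71 × 0.480949 = 0.341474
Normaliser: 1.00574e-09 + 0.0146633 + 0.341474 = 0.356137
Responsibility of Population 3: 0.341474 / 0.356137 ≈ 0.959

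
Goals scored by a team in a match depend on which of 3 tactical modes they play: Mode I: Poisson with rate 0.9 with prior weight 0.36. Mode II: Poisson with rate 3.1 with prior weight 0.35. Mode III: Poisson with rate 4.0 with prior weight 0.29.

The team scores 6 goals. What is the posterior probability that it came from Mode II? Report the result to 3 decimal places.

The responsibility of component k is P(Z=k) f_k(x) divided by Σ_j P(Z=j) f_j(x).
Poisson probabilities:
  f_I = 0.000300094
  f_II = 0.0555296
  f_III = 0.104196
Multiply by the mixture weights:
  P(Z=I)·f_I = 0.36 × 0.000300094 = 0.000108034
  P(Z=II)·f_II = 0.35 × 0.0555296 = 0.0194354
  P(Z=III)·f_III = 0.29 × 0.104196 = 0.0302167
Normaliser: 0.000108034 + 0.0194354 + 0.0302167 = 0.0497601
So the posterior for Mode II is 0.0194354 / 0.0497601 ≈ 0.391.

0.391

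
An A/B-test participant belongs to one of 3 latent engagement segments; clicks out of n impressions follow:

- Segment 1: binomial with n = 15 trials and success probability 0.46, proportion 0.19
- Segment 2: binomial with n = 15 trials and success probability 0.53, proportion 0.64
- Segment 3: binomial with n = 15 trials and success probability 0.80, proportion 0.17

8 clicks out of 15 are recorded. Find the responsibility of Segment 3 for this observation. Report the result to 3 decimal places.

Apply Bayes' rule: the posterior for each component is proportional to its prior times its likelihood at x.
Binomial probabilities:
  p_1 = 0.17273
  p_2 = 0.202974
  p_3 = 0.0138191
Prior × likelihood for each component:
  w_1·p_1 = 0.19 × 0.17273 = 0.0328187
  w_2·p_2 = 0.64 × 0.202974 = 0.129903
  w_3·p_3 = 0.17 × 0.0138191 = 0.00234924
Sum: 0.0328187 + 0.129903 + 0.00234924 = 0.165071
Responsibility of Segment 3: 0.00234924 / 0.165071 ≈ 0.014

0.014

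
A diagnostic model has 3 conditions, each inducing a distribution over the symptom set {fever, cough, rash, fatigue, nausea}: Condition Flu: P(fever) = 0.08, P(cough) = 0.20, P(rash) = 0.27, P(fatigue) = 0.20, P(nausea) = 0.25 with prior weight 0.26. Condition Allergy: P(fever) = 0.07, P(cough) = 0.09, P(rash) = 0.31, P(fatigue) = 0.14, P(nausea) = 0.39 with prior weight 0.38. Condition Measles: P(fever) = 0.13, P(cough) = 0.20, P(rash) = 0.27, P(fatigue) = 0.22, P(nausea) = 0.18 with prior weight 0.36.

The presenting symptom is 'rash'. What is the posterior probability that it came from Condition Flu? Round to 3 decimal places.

0.246

Posterior ∝ prior × likelihood, so P(k | x) ∝ π_k f_k(x); normalise over all components.
Component likelihoods at x = 'rash':
  f_Flu = 0.27
  f_Allergy = 0.31
  f_Measles = 0.27
Weight by the priors:
  π_Flu·f_Flu = 0.26 × 0.27 = 0.0702
  π_Allergy·f_Allergy = 0.38 × 0.31 = 0.1178
  π_Measles·f_Measles = 0.36 × 0.27 = 0.0972
Normaliser: 0.0702 + 0.1178 + 0.0972 = 0.2852
Responsibility of Condition Flu: 0.0702 / 0.2852 ≈ 0.246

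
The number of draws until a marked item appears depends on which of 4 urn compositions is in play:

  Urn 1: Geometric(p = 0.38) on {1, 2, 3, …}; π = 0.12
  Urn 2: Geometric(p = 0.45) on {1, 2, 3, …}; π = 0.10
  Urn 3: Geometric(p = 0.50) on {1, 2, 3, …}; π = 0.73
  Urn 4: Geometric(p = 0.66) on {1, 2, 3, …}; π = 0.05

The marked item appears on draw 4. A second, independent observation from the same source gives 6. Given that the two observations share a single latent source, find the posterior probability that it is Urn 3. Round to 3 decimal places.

The responsibility of component k is π_k f_k(x) divided by Σ_j π_j f_j(x).
Since both observations come from the same component, the likelihood for component k is f_k(x₁)·f_k(x₂).
  p_1 = [0.0905646] × [0.034813] = 0.00315283
  p_2 = [0.0748688] × [0.0226478] = 0.00169561
  p_3 = [0.0625] × [0.015625] = 0.000976562
  p_4 = [0.0259406] × [0.00299874] = 7.77892e-05
Prior × likelihood for each component:
  π_1·p_1 = 0.12 × 0.00315283 = 0.00037834
  π_2·p_2 = 0.10 × 0.00169561 = 0.000169561
  π_3·p_3 = 0.73 × 0.000976562 = 0.000712891
  π_4·p_4 = 0.05 × 7.77892e-05 = 3.88946e-06
Marginal: 0.00037834 + 0.000169561 + 0.000712891 + 3.88946e-06 = 0.00126468
So the posterior for Urn 3 is 0.000712891 / 0.00126468 ≈ 0.564.

0.564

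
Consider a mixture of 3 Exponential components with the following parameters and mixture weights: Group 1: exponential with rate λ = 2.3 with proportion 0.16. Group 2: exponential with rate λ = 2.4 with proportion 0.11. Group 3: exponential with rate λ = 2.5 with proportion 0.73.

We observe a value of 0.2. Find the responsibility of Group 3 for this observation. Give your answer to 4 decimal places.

By Bayes' theorem, P(k | x) = w_k f_k(x) / Σ_j w_j f_j(x).
Evaluate each component's likelihood at the observed value:
  p_1 = 2.3·e^(−2.3·0.2) = 2.3·e^(−0.4600) = 1.45195
  p_2 = 2.4·e^(−2.4·0.2) = 2.4·e^(−0.4800) = 1.48508
  p_3 = 2.5·e^(−2.5·0.2) = 2.5·e^(−0.5000) = 1.51633
Prior × likelihood for each component:
  w_1·p_1 = 0.16 × 1.45195 = 0.232312
  w_2·p_2 = 0.11 × 1.48508 = 0.163359
  w_3·p_3 = 0.73 × 1.51633 = 1.10692
Normaliser: 0.232312 + 0.163359 + 1.10692 = 1.50259
Responsibility of Group 3: 1.10692 / 1.50259 ≈ 0.7367

0.7367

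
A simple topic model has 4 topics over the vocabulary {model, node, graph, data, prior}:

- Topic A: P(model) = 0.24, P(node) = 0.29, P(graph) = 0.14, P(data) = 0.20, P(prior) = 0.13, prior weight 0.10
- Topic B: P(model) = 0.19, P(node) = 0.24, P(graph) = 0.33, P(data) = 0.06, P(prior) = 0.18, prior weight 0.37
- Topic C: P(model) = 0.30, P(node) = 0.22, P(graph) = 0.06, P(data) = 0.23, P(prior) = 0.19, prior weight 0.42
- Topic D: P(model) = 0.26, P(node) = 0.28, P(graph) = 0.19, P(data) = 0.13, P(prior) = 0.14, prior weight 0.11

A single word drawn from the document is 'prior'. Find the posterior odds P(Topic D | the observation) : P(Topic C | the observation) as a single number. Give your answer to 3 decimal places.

0.193

The posterior odds equal the prior odds times the likelihood ratio: (π_i/π_j)·(f_i(x)/f_j(x)).
Evaluate each component's likelihood at the observed value:
  f_A = P(prior | comp) = 0.13
  f_B = P(prior | comp) = 0.18
  f_C = P(prior | comp) = 0.19
  f_D = P(prior | comp) = 0.14
Odds = (0.11/0.42) × (0.14/0.19) = 0.261905 × 0.736842 ≈ 0.193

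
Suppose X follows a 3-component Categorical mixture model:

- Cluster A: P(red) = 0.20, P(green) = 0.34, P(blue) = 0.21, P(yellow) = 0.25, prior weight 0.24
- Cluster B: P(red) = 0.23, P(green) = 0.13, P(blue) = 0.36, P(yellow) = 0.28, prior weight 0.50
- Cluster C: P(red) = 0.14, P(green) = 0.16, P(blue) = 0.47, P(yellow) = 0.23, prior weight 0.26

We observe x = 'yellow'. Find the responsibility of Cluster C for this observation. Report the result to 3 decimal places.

0.230

Posterior ∝ prior × likelihood, so P(k | x) ∝ π_k f_k(x); normalise over all components.
Evaluate each component's likelihood at the observed value:
  L_A = P(yellow | comp) = 0.25
  L_B = P(yellow | comp) = 0.28
  L_C = P(yellow | comp) = 0.23
Prior × likelihood for each component:
  π_A·L_A = 0.24 × 0.25 = 0.06
  π_B·L_B = 0.50 × 0.28 = 0.14
  π_C·L_C = 0.26 × 0.23 = 0.0598
Sum: 0.06 + 0.14 + 0.0598 = 0.2598
Responsibility of Cluster C: 0.0598 / 0.2598 ≈ 0.230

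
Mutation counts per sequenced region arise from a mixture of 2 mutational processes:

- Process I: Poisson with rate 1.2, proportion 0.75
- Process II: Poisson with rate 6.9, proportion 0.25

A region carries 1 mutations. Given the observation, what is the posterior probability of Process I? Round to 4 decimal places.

0.9936

P(component k | x) = P(Z=k)·f_k(x) / marginal(x), where marginal(x) = Σ_j P(Z=j)·f_j(x).
Poisson probabilities:
  f_I = 0.361433
  f_II = 0.00695372
Unnormalised posteriors:
  P(Z=I)·f_I = 0.75 × 0.361433 = 0.271075
  P(Z=II)·f_II = 0.25 × 0.00695372 = 0.00173843
Evidence: 0.271075 + 0.00173843 = 0.272813
So the posterior for Process I is 0.271075 / 0.272813 ≈ 0.9936.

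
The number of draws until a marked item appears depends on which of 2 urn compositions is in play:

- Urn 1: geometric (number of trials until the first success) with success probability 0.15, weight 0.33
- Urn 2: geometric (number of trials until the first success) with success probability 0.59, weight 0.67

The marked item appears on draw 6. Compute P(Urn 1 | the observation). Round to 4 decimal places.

P(component k | x) = P(Z=k)·f_k(x) / marginal(x), where marginal(x) = Σ_j P(Z=j)·f_j(x).
Geometric probabilities:
  p_1 = 0.0665558
  p_2 = 0.00683552
Prior × likelihood for each component:
  P(Z=1)·p_1 = 0.33 × 0.0665558 = 0.0219634
  P(Z=2)·p_2 = 0.67 × 0.00683552 = 0.0045798
Marginal: 0.0219634 + 0.0045798 = 0.0265432
P(Urn 1 | the observation) ≈ 0.8275

0.8275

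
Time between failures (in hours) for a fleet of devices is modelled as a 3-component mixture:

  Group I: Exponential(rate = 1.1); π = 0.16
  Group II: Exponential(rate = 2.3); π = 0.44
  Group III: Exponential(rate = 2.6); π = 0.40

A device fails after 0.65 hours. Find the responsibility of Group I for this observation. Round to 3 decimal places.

0.171

Apply Bayes' rule: the posterior for each component is proportional to its prior times its likelihood at x.
Component likelihoods at x = 0.65 hours:
  f_I = 1.1·e^(−1.1·0.65) = 1.1·e^(−0.7150) = 0.538111
  f_II = 2.3·e^(−2.3·0.65) = 2.3·e^(−1.4950) = 0.515772
  f_III = 2.6·e^(−2.6·0.65) = 2.6·e^(−1.6900) = 0.479751
Multiply by the mixture weights:
  w_I·f_I = 0.16 × 0.538111 = 0.0860978
  w_II·f_II = 0.44 × 0.515772 = 0.22694
  w_III·f_III = 0.40 × 0.479751 = 0.1919
Evidence: 0.0860978 + 0.22694 + 0.1919 = 0.504938
So the posterior for Group I is 0.0860978 / 0.504938 ≈ 0.171.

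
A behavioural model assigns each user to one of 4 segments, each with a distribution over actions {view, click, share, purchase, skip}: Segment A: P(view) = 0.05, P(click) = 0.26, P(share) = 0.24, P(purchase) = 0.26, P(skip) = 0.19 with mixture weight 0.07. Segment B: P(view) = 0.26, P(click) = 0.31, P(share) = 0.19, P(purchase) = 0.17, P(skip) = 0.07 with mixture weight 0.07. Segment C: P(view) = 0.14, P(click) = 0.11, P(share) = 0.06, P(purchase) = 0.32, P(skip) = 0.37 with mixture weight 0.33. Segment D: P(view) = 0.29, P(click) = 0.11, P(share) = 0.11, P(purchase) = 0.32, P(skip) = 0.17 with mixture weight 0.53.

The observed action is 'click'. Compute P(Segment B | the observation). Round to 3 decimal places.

0.161

Posterior ∝ prior × likelihood, so P(k | x) ∝ w_k f_k(x); normalise over all components.
Evaluate each component's likelihood at the observed value:
  f_A = P(click | comp) = 0.26
  f_B = P(click | comp) = 0.31
  f_C = P(click | comp) = 0.11
  f_D = P(click | comp) = 0.11
Unnormalised posteriors:
  w_A·f_A = 0.07 × 0.26 = 0.0182
  w_B·f_B = 0.07 × 0.31 = 0.0217
  w_C·f_C = 0.33 × 0.11 = 0.0363
  w_D·f_D = 0.53 × 0.11 = 0.0583
Sum: 0.0182 + 0.0217 + 0.0363 + 0.0583 = 0.1345
Responsibility of Segment B: 0.0217 / 0.1345 ≈ 0.161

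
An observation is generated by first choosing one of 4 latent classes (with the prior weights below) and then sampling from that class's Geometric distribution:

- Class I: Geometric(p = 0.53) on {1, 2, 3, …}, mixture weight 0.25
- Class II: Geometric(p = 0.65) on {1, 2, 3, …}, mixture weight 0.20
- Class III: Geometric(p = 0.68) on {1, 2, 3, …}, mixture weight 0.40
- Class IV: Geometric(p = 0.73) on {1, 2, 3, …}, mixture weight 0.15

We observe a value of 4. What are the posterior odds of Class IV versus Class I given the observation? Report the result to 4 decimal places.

0.1567

The posterior odds equal the prior odds times the likelihood ratio: (π_i/π_j)·(f_i(x)/f_j(x)).
Component likelihoods at x = 4:
  L_I = 0.0550262
  L_II = 0.0278687
  L_III = 0.0222822
  L_IV = 0.0143686
Odds = (0.15/0.25) × (0.0143686/0.0550262) = 0.6 × 0.261123 ≈ 0.1567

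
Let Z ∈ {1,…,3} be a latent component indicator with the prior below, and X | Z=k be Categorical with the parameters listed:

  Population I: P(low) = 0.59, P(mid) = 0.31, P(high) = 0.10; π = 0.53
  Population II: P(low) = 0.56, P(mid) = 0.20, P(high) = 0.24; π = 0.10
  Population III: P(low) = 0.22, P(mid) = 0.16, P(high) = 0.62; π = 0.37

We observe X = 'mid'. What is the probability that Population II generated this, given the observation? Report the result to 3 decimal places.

By Bayes' theorem, P(k | x) = π_k f_k(x) / Σ_j π_j f_j(x).
Evaluate each component's likelihood at the observed value:
  L_I = P(mid | comp) = 0.31
  L_II = P(mid | comp) = 0.20
  L_III = P(mid | comp) = 0.16
Multiply by the mixture weights:
  π_I·L_I = 0.53 × 0.31 = 0.1643
  π_II·L_II = 0.10 × 0.2 = 0.02
  π_III·L_III = 0.37 × 0.16 = 0.0592
Normaliser: 0.1643 + 0.02 + 0.0592 = 0.2435
Responsibility of Population II: 0.02 / 0.2435 ≈ 0.082

0.082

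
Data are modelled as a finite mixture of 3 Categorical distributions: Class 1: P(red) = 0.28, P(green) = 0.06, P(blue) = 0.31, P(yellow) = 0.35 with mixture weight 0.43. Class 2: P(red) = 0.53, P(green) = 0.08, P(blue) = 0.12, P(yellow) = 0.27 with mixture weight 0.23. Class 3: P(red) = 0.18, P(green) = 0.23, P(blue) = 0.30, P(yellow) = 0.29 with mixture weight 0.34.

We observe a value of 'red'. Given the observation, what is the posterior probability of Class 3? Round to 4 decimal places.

0.2016

Posterior ∝ prior × likelihood, so P(k | x) ∝ π_k f_k(x); normalise over all components.
Categorical probabilities:
  L_1 = P(red | comp) = 0.28
  L_2 = P(red | comp) = 0.53
  L_3 = P(red | comp) = 0.18
Weight by the priors:
  π_1·L_1 = 0.43 × 0.28 = 0.1204
  π_2·L_2 = 0.23 × 0.53 = 0.1219
  π_3·L_3 = 0.34 × 0.18 = 0.0612
Denominator: 0.1204 + 0.1219 + 0.0612 = 0.3035
So the posterior for Class 3 is 0.0612 / 0.3035 ≈ 0.2016.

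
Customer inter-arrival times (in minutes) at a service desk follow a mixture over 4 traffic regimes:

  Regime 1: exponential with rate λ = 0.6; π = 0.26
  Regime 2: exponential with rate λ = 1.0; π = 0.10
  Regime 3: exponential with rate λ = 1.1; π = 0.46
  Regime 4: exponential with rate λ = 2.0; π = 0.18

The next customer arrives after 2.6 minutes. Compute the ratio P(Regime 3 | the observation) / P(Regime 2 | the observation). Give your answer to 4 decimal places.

3.9015

Only the two components matter; the odds are (π_i f_i(x)) / (π_j f_j(x)).
Component likelihoods at x = 2.6 minutes:
  p_1 = 0.126082
  p_2 = 0.0742736
  p_3 = 0.0629956
  p_4 = 0.0110331
Odds = (0.46/0.10) × (0.0629956/0.0742736) = 4.6 × 0.848157 ≈ 3.9015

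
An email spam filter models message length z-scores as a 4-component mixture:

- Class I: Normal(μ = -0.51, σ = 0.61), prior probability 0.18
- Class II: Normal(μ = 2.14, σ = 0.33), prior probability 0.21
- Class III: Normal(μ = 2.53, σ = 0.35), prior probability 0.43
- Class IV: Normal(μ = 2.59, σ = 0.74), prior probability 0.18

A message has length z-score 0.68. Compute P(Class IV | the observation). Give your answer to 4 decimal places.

Posterior ∝ prior × likelihood, so P(k | x) ∝ P(Z=k) f_k(x); normalise over all components.
Component likelihoods at x = 0.68:
  f_I = 0.0975402
  f_II = 6.79162e-05
  f_III = 9.77269e-07
  f_IV = 0.0192774
Prior × likelihood for each component:
  P(Z=I)·f_I = 0.18 × 0.0975402 = 0.0175572
  P(Z=II)·f_II = 0.21 × 6.79162e-05 = 1.42624e-05
  P(Z=III)·f_III = 0.43 × 9.77269e-07 = 4.20226e-07
  P(Z=IV)·f_IV = 0.18 × 0.0192774 = 0.00346993
Marginal: 0.0175572 + 1.42624e-05 + 4.20226e-07 + 0.00346993 = 0.0210418
P(Class IV | the observation) ≈ 0.1649

0.1649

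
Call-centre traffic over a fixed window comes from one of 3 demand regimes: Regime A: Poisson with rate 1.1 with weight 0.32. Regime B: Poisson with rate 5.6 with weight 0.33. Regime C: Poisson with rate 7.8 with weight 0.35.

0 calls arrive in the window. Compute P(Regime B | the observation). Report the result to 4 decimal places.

The responsibility of component k is P(Z=k) f_k(x) divided by Σ_j P(Z=j) f_j(x).
Component likelihoods at x = 0 calls:
  f_A = e^(−1.1)·1.1^0/0! = 0.332871
  f_B = e^(−5.6)·5.6^0/0! = 0.00369786
  f_C = e^(−7.8)·7.8^0/0! = 0.000409735
Prior × likelihood for each component:
  P(Z=A)·f_A = 0.32 × 0.332871 = 0.106519
  P(Z=B)·f_B = 0.33 × 0.00369786 = 0.0012203
  P(Z=C)·f_C = 0.35 × 0.000409735 = 0.000143407
Sum: 0.106519 + 0.0012203 + 0.000143407 = 0.107882
P(Regime B | x) = 0.0012203 / 0.107882 ≈ 0.0113

0.0113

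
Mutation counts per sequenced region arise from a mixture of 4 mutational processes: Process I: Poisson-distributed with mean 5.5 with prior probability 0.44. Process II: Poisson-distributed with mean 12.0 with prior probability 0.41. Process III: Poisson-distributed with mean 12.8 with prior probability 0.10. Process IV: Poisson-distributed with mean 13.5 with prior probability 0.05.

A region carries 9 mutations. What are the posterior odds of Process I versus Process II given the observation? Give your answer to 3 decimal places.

0.637

Only the two components matter; the odds are (w_i f_i(x)) / (w_j f_j(x)).
Evaluate each component's likelihood at the observed value:
  L_I = e^(−5.5)·5.5^9/9! = 0.0518659
  L_II = e^(−12.0)·12.0^9/9! = 0.0873644
  L_III = e^(−12.8)·12.8^9/9! = 0.0701709
  L_IV = e^(−13.5)·13.5^9/9! = 0.0562685
Odds = (0.44/0.41) × (0.0518659/0.0873644) = 1.07317 × 0.593673 ≈ 0.637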